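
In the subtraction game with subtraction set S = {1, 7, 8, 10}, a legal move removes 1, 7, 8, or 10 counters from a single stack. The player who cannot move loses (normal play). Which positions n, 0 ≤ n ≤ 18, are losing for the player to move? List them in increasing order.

0, 2, 4, 6, 15, 17

n :  0  1  2  3  4  5  6  7  8  9 10 11 12 13 14 15 16 17 18
G :  0  1  0  1  0  1  0  1  2  3  2  3  2  3  2  0  1  0  1
P-positions are exactly the n with G(n) = 0.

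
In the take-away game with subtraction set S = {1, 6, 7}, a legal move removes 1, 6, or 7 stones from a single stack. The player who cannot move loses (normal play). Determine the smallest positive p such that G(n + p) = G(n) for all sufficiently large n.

n :  0  1  2  3  4  5  6  7  8  9 10 11 12 13 14 15 16 17 18 19 20 21 22 23 24 25
G :  0  1  0  1  0  1  2  3  2  3  2  3  0  1  0  1  0  1  2  3  2  3  2  3  0  1
G(n+12) = G(n) holds for n = 0,…,6 (a full window of length max(S) = 7), so the sequence is purely periodic with period 12.

12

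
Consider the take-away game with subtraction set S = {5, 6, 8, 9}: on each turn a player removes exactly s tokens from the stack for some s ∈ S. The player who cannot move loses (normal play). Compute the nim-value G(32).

n :  0  1  2  3  4  5  6  7  8  9 10 11 12 13 14 15 16 17 18 19 20 21 22 23 24 25 26 27 28 29 30 31 32
G :  0  0  0  0  0  1  1  1  1  1  2  2  2  2  0  0  0  0  0  1  1  1  1  1  2  2  2  2  0  0  0  0  0

0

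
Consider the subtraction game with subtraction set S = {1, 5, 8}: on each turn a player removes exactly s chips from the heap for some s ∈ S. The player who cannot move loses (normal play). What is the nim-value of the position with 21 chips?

G(0) = 0
G(1) = mex{0} = 1
G(2) = mex{1} = 0
G(3) = mex{0} = 1
G(4) = mex{1} = 0
G(5) = mex{0,0} = 1
G(6) = mex{1,1} = 0
G(7) = mex{0,0} = 1
G(8) = mex{1,1,0} = 2
G(9) = mex{2,0,1} = 3
G(10) = mex{3,1,0} = 2
G(11) = mex{2,0,1} = 3
G(12) = mex{3,1,0} = 2
G(13) = mex{2,2,1} = 0
G(14) = mex{0,3,0} = 1
G(15) = mex{1,2,1} = 0
G(16) = mex{0,3,2} = 1
G(17) = mex{1,2,3} = 0
G(18) = mex{0,0,2} = 1
G(19) = mex{1,1,3} = 0
G(20) = mex{0,0,2} = 1
G(21) = mex{1,1,0} = 2

2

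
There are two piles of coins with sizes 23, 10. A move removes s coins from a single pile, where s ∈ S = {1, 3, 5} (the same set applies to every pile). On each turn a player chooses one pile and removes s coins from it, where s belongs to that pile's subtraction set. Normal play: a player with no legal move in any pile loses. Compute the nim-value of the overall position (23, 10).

All piles use S = {1, 3, 5}:
G(0) = 0
G(1) = mex{0} = 1
G(2) = mex{1} = 0
G(3) = mex{0,0} = 1
G(4) = mex{1,1} = 0
G(5) = mex{0,0,0} = 1
G(6) = mex{1,1,1} = 0
G(7) = mex{0,0,0} = 1
G(8) = mex{1,1,1} = 0
G(9) = mex{0,0,0} = 1
G(10) = mex{1,1,1} = 0
G(11) = mex{0,0,0} = 1
G(12) = mex{1,1,1} = 0
G(13) = mex{0,0,0} = 1
G(14) = mex{1,1,1} = 0
G(15) = mex{0,0,0} = 1
G(16) = mex{1,1,1} = 0
G(17) = mex{0,0,0} = 1
G(18) = mex{1,1,1} = 0
G(19) = mex{0,0,0} = 1
G(20) = mex{1,1,1} = 0
G(21) = mex{0,0,0} = 1
G(22) = mex{1,1,1} = 0
G(23) = mex{0,0,0} = 1
Pile A: G(23) = 1.
Pile B: G(10) = 0.
Combined Grundy value = 1 ⊕ 0 = 1.

1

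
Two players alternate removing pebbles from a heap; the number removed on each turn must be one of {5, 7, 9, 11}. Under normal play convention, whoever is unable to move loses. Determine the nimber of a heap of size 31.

3

n :  0  1  2  3  4  5  6  7  8  9 10 11 12 13 14 15 16 17 18 19 20 21 22 23 24 25 26 27 28 29 30 31
G :  0  0  0  0  0  1  1  1  1  1  2  2  2  2  2  3  0  0  0  0  0  1  1  1  1  1  2  2  2  2  2  3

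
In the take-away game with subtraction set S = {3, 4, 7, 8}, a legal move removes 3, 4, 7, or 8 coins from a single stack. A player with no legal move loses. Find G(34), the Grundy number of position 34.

n :  0  1  2  3  4  5  6  7  8  9 10 11 12 13 14 15 16 17 18 19 20 21 22 23 24 25 26 27 28 29 30 31 32 33 34
G :  0  0  0  1  1  1  2  2  2  3  3  0  0  0  1  1  1  2  2  2  3  3  0  0  0  1  1  1  2  2  2  3  3  0  0

0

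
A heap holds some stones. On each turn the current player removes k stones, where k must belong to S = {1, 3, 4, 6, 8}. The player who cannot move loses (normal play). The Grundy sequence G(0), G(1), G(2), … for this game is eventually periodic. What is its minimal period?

n :  0  1  2  3  4  5  6  7  8  9 10 11 12 13 14 15 16
G :  0  1  0  1  2  3  2  0  1  0  1  2  3  2  0  1  0
G(n+7) = G(n) holds for n = 0,…,7 (a full window of length max(S) = 8), so the sequence is purely periodic with period 7.

7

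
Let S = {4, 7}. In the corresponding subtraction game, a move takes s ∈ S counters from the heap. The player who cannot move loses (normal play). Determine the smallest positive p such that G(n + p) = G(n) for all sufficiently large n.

11

G(0) = 0
G(1) = mex{} = 0
G(2) = mex{} = 0
G(3) = mex{} = 0
G(4) = mex{0} = 1
G(5) = mex{0} = 1
G(6) = mex{0} = 1
G(7) = mex{0,0} = 1
G(8) = mex{1,0} = 2
G(9) = mex{1,0} = 2
G(10) = mex{1,0} = 2
G(11) = mex{1,1} = 0
G(12) = mex{2,1} = 0
G(13) = mex{2,1} = 0
G(14) = mex{2,1} = 0
G(15) = mex{0,2} = 1
G(16) = mex{0,2} = 1
G(17) = mex{0,2} = 1
G(18) = mex{0,0} = 1
G(19) = mex{1,0} = 2
G(20) = mex{1,0} = 2
G(21) = mex{1,0} = 2
G(22) = mex{1,1} = 0
G(23) = mex{2,1} = 0
G(n+11) = G(n) holds for n = 0,…,6 (a full window of length max(S) = 7), so the sequence is purely periodic with period 11.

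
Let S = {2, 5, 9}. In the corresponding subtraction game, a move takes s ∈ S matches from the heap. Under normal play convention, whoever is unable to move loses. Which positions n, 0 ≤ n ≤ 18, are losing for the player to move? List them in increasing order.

G(0) = 0
G(1) = mex{} = 0
G(2) = mex{0} = 1
G(3) = mex{0} = 1
G(4) = mex{1} = 0
G(5) = mex{1,0} = 2
G(6) = mex{0,0} = 1
G(7) = mex{2,1} = 0
G(8) = mex{1,1} = 0
G(9) = mex{0,0,0} = 1
G(10) = mex{0,2,0} = 1
G(11) = mex{1,1,1} = 0
G(12) = mex{1,0,1} = 2
G(13) = mex{0,0,0} = 1
G(14) = mex{2,1,2} = 0
G(15) = mex{1,1,1} = 0
G(16) = mex{0,0,0} = 1
G(17) = mex{0,2,0} = 1
G(18) = mex{1,1,1} = 0
P-positions are exactly the n with G(n) = 0.

0, 1, 4, 7, 8, 11, 14, 15, 18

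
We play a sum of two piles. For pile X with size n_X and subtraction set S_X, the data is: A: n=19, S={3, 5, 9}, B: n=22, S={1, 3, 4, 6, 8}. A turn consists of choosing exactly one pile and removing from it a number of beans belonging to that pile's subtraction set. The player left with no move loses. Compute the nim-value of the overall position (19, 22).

0

Pile A, S = {3, 5, 9}:
G(0) = 0
G(1) = mex{} = 0
G(2) = mex{} = 0
G(3) = mex{0} = 1
G(4) = mex{0} = 1
G(5) = mex{0,0} = 1
G(6) = mex{1,0} = 2
G(7) = mex{1,0} = 2
G(8) = mex{1,1} = 0
G(9) = mex{2,1,0} = 3
G(10) = mex{2,1,0} = 3
G(11) = mex{0,2,0} = 1
G(12) = mex{3,2,1} = 0
G(13) = mex{3,0,1} = 2
G(14) = mex{1,3,1} = 0
G(15) = mex{0,3,2} = 1
G(16) = mex{2,1,2} = 0
G(17) = mex{0,0,0} = 1
G(18) = mex{1,2,3} = 0
G(19) = mex{0,0,3} = 1
G_A(19) = 1.
Pile B, S = {1, 3, 4, 6, 8}:
n :  0  1  2  3  4  5  6  7  8  9 10 11 12 13 14 15 16 17 18 19 20 21 22
G :  0  1  0  1  2  3  2  0  1  0  1  2  3  2  0  1  0  1  2  3  2  0  1
G_B(22) = 1.
Combined Grundy value = 1 ⊕ 1 = 0.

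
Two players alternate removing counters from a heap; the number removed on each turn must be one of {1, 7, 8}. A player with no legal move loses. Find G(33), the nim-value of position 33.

G(0) = 0
G(1) = mex{0} = 1
G(2) = mex{1} = 0
G(3) = mex{0} = 1
G(4) = mex{1} = 0
G(5) = mex{0} = 1
G(6) = mex{1} = 0
G(7) = mex{0,0} = 1
G(8) = mex{1,1,0} = 2
G(9) = mex{2,0,1} = 3
G(10) = mex{3,1,0} = 2
G(11) = mex{2,0,1} = 3
G(12) = mex{3,1,0} = 2
G(13) = mex{2,0,1} = 3
G(14) = mex{3,1,0} = 2
G(15) = mex{2,2,1} = 0
G(16) = mex{0,3,2} = 1
G(17) = mex{1,2,3} = 0
G(18) = mex{0,3,2} = 1
G(19) = mex{1,2,3} = 0
G(20) = mex{0,3,2} = 1
G(21) = mex{1,2,3} = 0
G(22) = mex{0,0,2} = 1
G(23) = mex{1,1,0} = 2
G(24) = mex{2,0,1} = 3
G(25) = mex{3,1,0} = 2
G(26) = mex{2,0,1} = 3
G(27) = mex{3,1,0} = 2
G(28) = mex{2,0,1} = 3
G(29) = mex{3,1,0} = 2
G(30) = mex{2,2,1} = 0
G(31) = mex{0,3,2} = 1
G(32) = mex{1,2,3} = 0
G(33) = mex{0,3,2} = 1

1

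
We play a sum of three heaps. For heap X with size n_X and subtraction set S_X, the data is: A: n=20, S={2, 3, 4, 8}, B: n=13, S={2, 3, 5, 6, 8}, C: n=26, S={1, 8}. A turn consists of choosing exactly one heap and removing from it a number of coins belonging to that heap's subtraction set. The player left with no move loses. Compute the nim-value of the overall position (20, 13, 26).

Heap A, S = {2, 3, 4, 8}:
n :  0  1  2  3  4  5  6  7  8  9 10 11 12 13 14 15 16 17 18 19 20
G :  0  0  1  1  2  2  0  0  1  1  2  2  0  0  1  1  2  2  0  0  1
G_A(20) = 1.
Heap B, S = {2, 3, 5, 6, 8}:
n :  0  1  2  3  4  5  6  7  8  9 10 11 12 13
G :  0  0  1  1  2  2  3  3  4  4  0  0  1  1
G_B(13) = 1.
Heap C, S = {1, 8}:
G(0) = 0
G(1) = mex{0} = 1
G(2) = mex{1} = 0
G(3) = mex{0} = 1
G(4) = mex{1} = 0
G(5) = mex{0} = 1
G(6) = mex{1} = 0
G(7) = mex{0} = 1
G(8) = mex{1,0} = 2
G(9) = mex{2,1} = 0
G(10) = mex{0,0} = 1
G(11) = mex{1,1} = 0
G(12) = mex{0,0} = 1
G(13) = mex{1,1} = 0
G(14) = mex{0,0} = 1
G(15) = mex{1,1} = 0
G(16) = mex{0,2} = 1
G(17) = mex{1,0} = 2
G(18) = mex{2,1} = 0
G(19) = mex{0,0} = 1
G(20) = mex{1,1} = 0
G(21) = mex{0,0} = 1
G(22) = mex{1,1} = 0
G(23) = mex{0,0} = 1
G(24) = mex{1,1} = 0
G(25) = mex{0,2} = 1
G(26) = mex{1,0} = 2
G_C(26) = 2.
Combined Grundy value = 1 ⊕ 1 ⊕ 2 = 2.

2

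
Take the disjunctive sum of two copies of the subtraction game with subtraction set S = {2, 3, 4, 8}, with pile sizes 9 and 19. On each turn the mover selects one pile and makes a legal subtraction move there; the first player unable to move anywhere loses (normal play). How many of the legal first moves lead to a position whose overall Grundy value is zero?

All piles use S = {2, 3, 4, 8}:
G(0) = 0
G(1) = mex{} = 0
G(2) = mex{0} = 1
G(3) = mex{0,0} = 1
G(4) = mex{1,0,0} = 2
G(5) = mex{1,1,0} = 2
G(6) = mex{2,1,1} = 0
G(7) = mex{2,2,1} = 0
G(8) = mex{0,2,2,0} = 1
G(9) = mex{0,0,2,0} = 1
G(10) = mex{1,0,0,1} = 2
G(11) = mex{1,1,0,1} = 2
G(12) = mex{2,1,1,2} = 0
G(13) = mex{2,2,1,2} = 0
G(14) = mex{0,2,2,0} = 1
G(15) = mex{0,0,2,0} = 1
G(16) = mex{1,0,0,1} = 2
G(17) = mex{1,1,0,1} = 2
G(18) = mex{2,1,1,2} = 0
G(19) = mex{2,2,1,2} = 0
Pile A: G(9) = 1.
Pile B: G(19) = 0.
Combined Grundy value = 1 ⊕ 0 = 1.
A winning move leaves total XOR = 0, i.e. changes one component's Grundy value g to g ⊕ X where X is the current total.
Pile A: need g' = 1⊕1 = 0. Options: 9−2→G=0, 9−3→G=0, 9−4→G=2, 9−8→G=0. Hits: 3.
Pile B: need g' = 0⊕1 = 1. Options: 19−2→G=2, 19−3→G=2, 19−4→G=1, 19−8→G=2. Hits: 1.

4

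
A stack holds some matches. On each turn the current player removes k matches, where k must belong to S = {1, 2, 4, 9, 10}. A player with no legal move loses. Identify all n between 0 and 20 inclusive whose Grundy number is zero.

G(0) = 0
G(1) = mex{0} = 1
G(2) = mex{1,0} = 2
G(3) = mex{2,1} = 0
G(4) = mex{0,2,0} = 1
G(5) = mex{1,0,1} = 2
G(6) = mex{2,1,2} = 0
G(7) = mex{0,2,0} = 1
G(8) = mex{1,0,1} = 2
G(9) = mex{2,1,2,0} = 3
G(10) = mex{3,2,0,1,0} = 4
G(11) = mex{4,3,1,2,1} = 0
G(12) = mex{0,4,2,0,2} = 1
G(13) = mex{1,0,3,1,0} = 2
G(14) = mex{2,1,4,2,1} = 0
G(15) = mex{0,2,0,0,2} = 1
G(16) = mex{1,0,1,1,0} = 2
G(17) = mex{2,1,2,2,1} = 0
G(18) = mex{0,2,0,3,2} = 1
G(19) = mex{1,0,1,4,3} = 2
G(20) = mex{2,1,2,0,4} = 3
P-positions are exactly the n with G(n) = 0.

0, 3, 6, 11, 14, 17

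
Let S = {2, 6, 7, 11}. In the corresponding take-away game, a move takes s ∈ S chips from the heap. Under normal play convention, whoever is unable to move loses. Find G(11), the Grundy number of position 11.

1

G(0) = 0
G(1) = mex{} = 0
G(2) = mex{0} = 1
G(3) = mex{0} = 1
G(4) = mex{1} = 0
G(5) = mex{1} = 0
G(6) = mex{0,0} = 1
G(7) = mex{0,0,0} = 1
G(8) = mex{1,1,0} = 2
G(9) = mex{1,1,1} = 0
G(10) = mex{2,0,1} = 3
G(11) = mex{0,0,0,0} = 1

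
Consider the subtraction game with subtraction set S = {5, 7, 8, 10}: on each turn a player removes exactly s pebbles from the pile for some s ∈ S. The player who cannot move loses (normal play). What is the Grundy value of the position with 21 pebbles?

G(0) = 0
G(1) = mex{} = 0
G(2) = mex{} = 0
G(3) = mex{} = 0
G(4) = mex{} = 0
G(5) = mex{0} = 1
G(6) = mex{0} = 1
G(7) = mex{0,0} = 1
G(8) = mex{0,0,0} = 1
G(9) = mex{0,0,0} = 1
G(10) = mex{1,0,0,0} = 2
G(11) = mex{1,0,0,0} = 2
G(12) = mex{1,1,0,0} = 2
G(13) = mex{1,1,1,0} = 2
G(14) = mex{1,1,1,0} = 2
G(15) = mex{2,1,1,1} = 0
G(16) = mex{2,1,1,1} = 0
G(17) = mex{2,2,1,1} = 0
G(18) = mex{2,2,2,1} = 0
G(19) = mex{2,2,2,1} = 0
G(20) = mex{0,2,2,2} = 1
G(21) = mex{0,2,2,2} = 1

1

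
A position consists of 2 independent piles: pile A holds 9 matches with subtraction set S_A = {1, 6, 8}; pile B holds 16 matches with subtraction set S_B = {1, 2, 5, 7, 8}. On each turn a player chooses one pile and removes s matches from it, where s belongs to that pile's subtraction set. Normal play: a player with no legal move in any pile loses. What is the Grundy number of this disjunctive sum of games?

Pile A, S = {1, 6, 8}:
n : 0 1 2 3 4 5 6 7 8 9
G : 0 1 0 1 0 1 2 0 1 0
G_A(9) = 0.
Pile B, S = {1, 2, 5, 7, 8}:
n :  0  1  2  3  4  5  6  7  8  9 10 11 12 13 14 15 16
G :  0  1  2  0  1  2  0  1  2  0  1  2  0  1  2  0  1
G_B(16) = 1.
Combined Grundy value = 0 ⊕ 1 = 1.

1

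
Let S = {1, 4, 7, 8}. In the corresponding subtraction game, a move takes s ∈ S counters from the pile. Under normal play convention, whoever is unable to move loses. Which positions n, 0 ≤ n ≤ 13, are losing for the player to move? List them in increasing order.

n :  0  1  2  3  4  5  6  7  8  9 10 11 12 13
G :  0  1  0  1  2  0  1  2  3  2  3  0  1  3
P-positions are exactly the n with G(n) = 0.

0, 2, 5, 11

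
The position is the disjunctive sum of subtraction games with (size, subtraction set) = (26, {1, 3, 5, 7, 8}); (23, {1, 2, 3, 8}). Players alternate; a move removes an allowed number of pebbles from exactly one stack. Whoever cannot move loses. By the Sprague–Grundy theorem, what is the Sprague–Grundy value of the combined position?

2

Stack A, S = {1, 3, 5, 7, 8}:
G(0) = 0
G(1) = mex{0} = 1
G(2) = mex{1} = 0
G(3) = mex{0,0} = 1
G(4) = mex{1,1} = 0
G(5) = mex{0,0,0} = 1
G(6) = mex{1,1,1} = 0
G(7) = mex{0,0,0,0} = 1
G(8) = mex{1,1,1,1,0} = 2
G(9) = mex{2,0,0,0,1} = 3
G(10) = mex{3,1,1,1,0} = 2
G(11) = mex{2,2,0,0,1} = 3
G(12) = mex{3,3,1,1,0} = 2
G(13) = mex{2,2,2,0,1} = 3
G(14) = mex{3,3,3,1,0} = 2
G(15) = mex{2,2,2,2,1} = 0
G(16) = mex{0,3,3,3,2} = 1
G(17) = mex{1,2,2,2,3} = 0
G(18) = mex{0,0,3,3,2} = 1
G(19) = mex{1,1,2,2,3} = 0
G(20) = mex{0,0,0,3,2} = 1
G(21) = mex{1,1,1,2,3} = 0
G(22) = mex{0,0,0,0,2} = 1
G(23) = mex{1,1,1,1,0} = 2
G(24) = mex{2,0,0,0,1} = 3
G(25) = mex{3,1,1,1,0} = 2
G(26) = mex{2,2,0,0,1} = 3
G_A(26) = 3.
Stack B, S = {1, 2, 3, 8}:
G(0) = 0
G(1) = mex{0} = 1
G(2) = mex{1,0} = 2
G(3) = mex{2,1,0} = 3
G(4) = mex{3,2,1} = 0
G(5) = mex{0,3,2} = 1
G(6) = mex{1,0,3} = 2
G(7) = mex{2,1,0} = 3
G(8) = mex{3,2,1,0} = 4
G(9) = mex{4,3,2,1} = 0
G(10) = mex{0,4,3,2} = 1
G(11) = mex{1,0,4,3} = 2
G(12) = mex{2,1,0,0} = 3
G(13) = mex{3,2,1,1} = 0
G(14) = mex{0,3,2,2} = 1
G(15) = mex{1,0,3,3} = 2
G(16) = mex{2,1,0,4} = 3
G(17) = mex{3,2,1,0} = 4
G(18) = mex{4,3,2,1} = 0
G(19) = mex{0,4,3,2} = 1
G(20) = mex{1,0,4,3} = 2
G(21) = mex{2,1,0,0} = 3
G(22) = mex{3,2,1,1} = 0
G(23) = mex{0,3,2,2} = 1
G_B(23) = 1.
Combined Grundy value = 3 ⊕ 1 = 2.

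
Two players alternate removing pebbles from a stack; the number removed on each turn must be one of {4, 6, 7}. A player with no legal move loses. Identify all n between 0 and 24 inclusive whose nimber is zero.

0, 1, 2, 3, 11, 12, 13, 14, 22, 23, 24

n :  0  1  2  3  4  5  6  7  8  9 10 11 12 13 14 15 16 17 18 19 20 21 22 23 24
G :  0  0  0  0  1  1  1  1  2  2  2  0  0  0  0  1  1  1  1  2  2  2  0  0  0
P-positions are exactly the n with G(n) = 0.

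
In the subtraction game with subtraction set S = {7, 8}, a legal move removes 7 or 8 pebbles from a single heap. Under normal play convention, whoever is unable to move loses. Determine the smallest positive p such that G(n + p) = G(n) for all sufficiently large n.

15

n :  0  1  2  3  4  5  6  7  8  9 10 11 12 13 14 15 16 17 18 19 20 21 22 23 24 25 26 27 28 29 30 31
G :  0  0  0  0  0  0  0  1  1  1  1  1  1  1  2  0  0  0  0  0  0  0  1  1  1  1  1  1  1  2  0  0
G(n+15) = G(n) holds for n = 0,…,7 (a full window of length max(S) = 8), so the sequence is purely periodic with period 15.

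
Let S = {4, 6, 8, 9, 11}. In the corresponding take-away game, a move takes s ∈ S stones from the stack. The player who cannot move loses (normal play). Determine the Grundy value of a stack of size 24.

2

G(0) = 0
G(1) = mex{} = 0
G(2) = mex{} = 0
G(3) = mex{} = 0
G(4) = mex{0} = 1
G(5) = mex{0} = 1
G(6) = mex{0,0} = 1
G(7) = mex{0,0} = 1
G(8) = mex{1,0,0} = 2
G(9) = mex{1,0,0,0} = 2
G(10) = mex{1,1,0,0} = 2
G(11) = mex{1,1,0,0,0} = 2
G(12) = mex{2,1,1,0,0} = 3
G(13) = mex{2,1,1,1,0} = 3
G(14) = mex{2,2,1,1,0} = 3
G(15) = mex{2,2,1,1,1} = 0
G(16) = mex{3,2,2,1,1} = 0
G(17) = mex{3,2,2,2,1} = 0
G(18) = mex{3,3,2,2,1} = 0
G(19) = mex{0,3,2,2,2} = 1
G(20) = mex{0,3,3,2,2} = 1
G(21) = mex{0,0,3,3,2} = 1
G(22) = mex{0,0,3,3,2} = 1
G(23) = mex{1,0,0,3,3} = 2
G(24) = mex{1,0,0,0,3} = 2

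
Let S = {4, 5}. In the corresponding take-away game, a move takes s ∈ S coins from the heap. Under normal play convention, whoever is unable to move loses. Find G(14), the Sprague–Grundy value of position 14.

G(0) = 0
G(1) = mex{} = 0
G(2) = mex{} = 0
G(3) = mex{} = 0
G(4) = mex{0} = 1
G(5) = mex{0,0} = 1
G(6) = mex{0,0} = 1
G(7) = mex{0,0} = 1
G(8) = mex{1,0} = 2
G(9) = mex{1,1} = 0
G(10) = mex{1,1} = 0
G(11) = mex{1,1} = 0
G(12) = mex{2,1} = 0
G(13) = mex{0,2} = 1
G(14) = mex{0,0} = 1

1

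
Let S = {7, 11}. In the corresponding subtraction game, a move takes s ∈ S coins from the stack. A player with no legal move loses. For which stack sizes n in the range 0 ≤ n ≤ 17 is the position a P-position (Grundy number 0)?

0, 1, 2, 3, 4, 5, 6

n :  0  1  2  3  4  5  6  7  8  9 10 11 12 13 14 15 16 17
G :  0  0  0  0  0  0  0  1  1  1  1  1  1  1  2  2  2  2
P-positions are exactly the n with G(n) = 0.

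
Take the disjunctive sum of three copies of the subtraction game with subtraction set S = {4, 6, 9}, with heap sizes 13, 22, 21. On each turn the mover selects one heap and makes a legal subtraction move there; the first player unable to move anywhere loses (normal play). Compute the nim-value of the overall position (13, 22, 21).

All heaps use S = {4, 6, 9}:
n :  0  1  2  3  4  5  6  7  8  9 10 11 12 13 14 15 16 17 18 19 20 21 22
G :  0  0  0  0  1  1  1  1  2  2  2  2  3  0  0  0  0  1  1  1  1  2  2
Heap A: G(13) = 0.
Heap B: G(22) = 2.
Heap C: G(21) = 2.
Combined Grundy value = 0 ⊕ 2 ⊕ 2 = 0.

0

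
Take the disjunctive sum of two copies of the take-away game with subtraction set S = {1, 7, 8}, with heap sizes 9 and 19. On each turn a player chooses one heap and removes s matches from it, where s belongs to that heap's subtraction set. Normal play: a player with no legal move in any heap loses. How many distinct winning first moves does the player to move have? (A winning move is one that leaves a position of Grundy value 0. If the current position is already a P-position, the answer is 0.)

All heaps use S = {1, 7, 8}:
G(0) = 0
G(1) = mex{0} = 1
G(2) = mex{1} = 0
G(3) = mex{0} = 1
G(4) = mex{1} = 0
G(5) = mex{0} = 1
G(6) = mex{1} = 0
G(7) = mex{0,0} = 1
G(8) = mex{1,1,0} = 2
G(9) = mex{2,0,1} = 3
G(10) = mex{3,1,0} = 2
G(11) = mex{2,0,1} = 3
G(12) = mex{3,1,0} = 2
G(13) = mex{2,0,1} = 3
G(14) = mex{3,1,0} = 2
G(15) = mex{2,2,1} = 0
G(16) = mex{0,3,2} = 1
G(17) = mex{1,2,3} = 0
G(18) = mex{0,3,2} = 1
G(19) = mex{1,2,3} = 0
Heap A: G(9) = 3.
Heap B: G(19) = 0.
Combined Grundy value = 3 ⊕ 0 = 3.
A winning move leaves total XOR = 0, i.e. changes one component's Grundy value g to g ⊕ X where X is the current total.
Heap A: need g' = 3⊕3 = 0. Options: 9−1→G=2, 9−7→G=0, 9−8→G=1. Hits: 1.
Heap B: need g' = 0⊕3 = 3. Options: 19−1→G=1, 19−7→G=2, 19−8→G=3. Hits: 1.

2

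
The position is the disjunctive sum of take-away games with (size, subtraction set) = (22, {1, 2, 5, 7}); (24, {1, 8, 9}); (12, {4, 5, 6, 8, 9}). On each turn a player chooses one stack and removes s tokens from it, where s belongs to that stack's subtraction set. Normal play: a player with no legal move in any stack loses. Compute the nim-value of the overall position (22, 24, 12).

0

Stack A, S = {1, 2, 5, 7}:
n :  0  1  2  3  4  5  6  7  8  9 10 11 12 13 14 15 16 17 18 19 20 21 22
G :  0  1  2  0  1  2  0  1  2  0  1  2  0  1  2  0  1  2  0  1  2  0  1
G_A(22) = 1.
Stack B, S = {1, 8, 9}:
G(0) = 0
G(1) = mex{0} = 1
G(2) = mex{1} = 0
G(3) = mex{0} = 1
G(4) = mex{1} = 0
G(5) = mex{0} = 1
G(6) = mex{1} = 0
G(7) = mex{0} = 1
G(8) = mex{1,0} = 2
G(9) = mex{2,1,0} = 3
G(10) = mex{3,0,1} = 2
G(11) = mex{2,1,0} = 3
G(12) = mex{3,0,1} = 2
G(13) = mex{2,1,0} = 3
G(14) = mex{3,0,1} = 2
G(15) = mex{2,1,0} = 3
G(16) = mex{3,2,1} = 0
G(17) = mex{0,3,2} = 1
G(18) = mex{1,2,3} = 0
G(19) = mex{0,3,2} = 1
G(20) = mex{1,2,3} = 0
G(21) = mex{0,3,2} = 1
G(22) = mex{1,2,3} = 0
G(23) = mex{0,3,2} = 1
G(24) = mex{1,0,3} = 2
G_B(24) = 2.
Stack C, S = {4, 5, 6, 8, 9}:
n :  0  1  2  3  4  5  6  7  8  9 10 11 12
G :  0  0  0  0  1  1  1  1  2  2  2  2  3
G_C(12) = 3.
Combined Grundy value = 1 ⊕ 2 ⊕ 3 = 0.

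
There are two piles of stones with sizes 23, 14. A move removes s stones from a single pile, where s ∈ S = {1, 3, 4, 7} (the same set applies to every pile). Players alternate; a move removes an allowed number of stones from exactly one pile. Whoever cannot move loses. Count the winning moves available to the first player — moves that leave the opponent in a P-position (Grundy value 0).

4

All piles use S = {1, 3, 4, 7}:
n :  0  1  2  3  4  5  6  7  8  9 10 11 12 13 14 15 16 17 18 19 20 21 22 23
G :  0  1  0  1  2  3  2  3  0  1  0  1  2  3  2  3  0  1  0  1  2  3  2  3
Pile A: G(23) = 3.
Pile B: G(14) = 2.
Combined Grundy value = 3 ⊕ 2 = 1.
A winning move leaves total XOR = 0, i.e. changes one component's Grundy value g to g ⊕ X where X is the current total.
Pile A: need g' = 3⊕1 = 2. Options: 23−1→G=2, 23−3→G=2, 23−4→G=1, 23−7→G=0. Hits: 2.
Pile B: need g' = 2⊕1 = 3. Options: 14−1→G=3, 14−3→G=1, 14−4→G=0, 14−7→G=3. Hits: 2.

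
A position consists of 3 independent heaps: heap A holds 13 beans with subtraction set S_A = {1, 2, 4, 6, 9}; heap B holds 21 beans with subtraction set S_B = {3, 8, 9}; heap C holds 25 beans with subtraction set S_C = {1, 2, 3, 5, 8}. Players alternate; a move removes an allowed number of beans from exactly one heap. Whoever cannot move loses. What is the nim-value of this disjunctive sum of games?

2

Heap A, S = {1, 2, 4, 6, 9}:
G(0) = 0
G(1) = mex{0} = 1
G(2) = mex{1,0} = 2
G(3) = mex{2,1} = 0
G(4) = mex{0,2,0} = 1
G(5) = mex{1,0,1} = 2
G(6) = mex{2,1,2,0} = 3
G(7) = mex{3,2,0,1} = 4
G(8) = mex{4,3,1,2} = 0
G(9) = mex{0,4,2,0,0} = 1
G(10) = mex{1,0,3,1,1} = 2
G(11) = mex{2,1,4,2,2} = 0
G(12) = mex{0,2,0,3,0} = 1
G(13) = mex{1,0,1,4,1} = 2
G_A(13) = 2.
Heap B, S = {3, 8, 9}:
G(0) = 0
G(1) = mex{} = 0
G(2) = mex{} = 0
G(3) = mex{0} = 1
G(4) = mex{0} = 1
G(5) = mex{0} = 1
G(6) = mex{1} = 0
G(7) = mex{1} = 0
G(8) = mex{1,0} = 2
G(9) = mex{0,0,0} = 1
G(10) = mex{0,0,0} = 1
G(11) = mex{2,1,0} = 3
G(12) = mex{1,1,1} = 0
G(13) = mex{1,1,1} = 0
G(14) = mex{3,0,1} = 2
G(15) = mex{0,0,0} = 1
G(16) = mex{0,2,0} = 1
G(17) = mex{2,1,2} = 0
G(18) = mex{1,1,1} = 0
G(19) = mex{1,3,1} = 0
G(20) = mex{0,0,3} = 1
G(21) = mex{0,0,0} = 1
G_B(21) = 1.
Heap C, S = {1, 2, 3, 5, 8}:
G(0) = 0
G(1) = mex{0} = 1
G(2) = mex{1,0} = 2
G(3) = mex{2,1,0} = 3
G(4) = mex{3,2,1} = 0
G(5) = mex{0,3,2,0} = 1
G(6) = mex{1,0,3,1} = 2
G(7) = mex{2,1,0,2} = 3
G(8) = mex{3,2,1,3,0} = 4
G(9) = mex{4,3,2,0,1} = 5
G(10) = mex{5,4,3,1,2} = 0
G(11) = mex{0,5,4,2,3} = 1
G(12) = mex{1,0,5,3,0} = 2
G(13) = mex{2,1,0,4,1} = 3
G(14) = mex{3,2,1,5,2} = 0
G(15) = mex{0,3,2,0,3} = 1
G(16) = mex{1,0,3,1,4} = 2
G(17) = mex{2,1,0,2,5} = 3
G(18) = mex{3,2,1,3,0} = 4
G(19) = mex{4,3,2,0,1} = 5
G(20) = mex{5,4,3,1,2} = 0
G(21) = mex{0,5,4,2,3} = 1
G(22) = mex{1,0,5,3,0} = 2
G(23) = mex{2,1,0,4,1} = 3
G(24) = mex{3,2,1,5,2} = 0
G(25) = mex{0,3,2,0,3} = 1
G_C(25) = 1.
Combined Grundy value = 2 ⊕ 1 ⊕ 1 = 2.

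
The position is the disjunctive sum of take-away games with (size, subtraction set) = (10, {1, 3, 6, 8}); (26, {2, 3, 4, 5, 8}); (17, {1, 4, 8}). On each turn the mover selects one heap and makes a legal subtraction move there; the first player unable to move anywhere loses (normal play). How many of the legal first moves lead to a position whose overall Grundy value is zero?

5

Heap A, S = {1, 3, 6, 8}:
G(0) = 0
G(1) = mex{0} = 1
G(2) = mex{1} = 0
G(3) = mex{0,0} = 1
G(4) = mex{1,1} = 0
G(5) = mex{0,0} = 1
G(6) = mex{1,1,0} = 2
G(7) = mex{2,0,1} = 3
G(8) = mex{3,1,0,0} = 2
G(9) = mex{2,2,1,1} = 0
G(10) = mex{0,3,0,0} = 1
G_A(10) = 1.
Heap B, S = {2, 3, 4, 5, 8}:
G(0) = 0
G(1) = mex{} = 0
G(2) = mex{0} = 1
G(3) = mex{0,0} = 1
G(4) = mex{1,0,0} = 2
G(5) = mex{1,1,0,0} = 2
G(6) = mex{2,1,1,0} = 3
G(7) = mex{2,2,1,1} = 0
G(8) = mex{3,2,2,1,0} = 4
G(9) = mex{0,3,2,2,0} = 1
G(10) = mex{4,0,3,2,1} = 5
G(11) = mex{1,4,0,3,1} = 2
G(12) = mex{5,1,4,0,2} = 3
G(13) = mex{2,5,1,4,2} = 0
G(14) = mex{3,2,5,1,3} = 0
G(15) = mex{0,3,2,5,0} = 1
G(16) = mex{0,0,3,2,4} = 1
G(17) = mex{1,0,0,3,1} = 2
G(18) = mex{1,1,0,0,5} = 2
G(19) = mex{2,1,1,0,2} = 3
G(20) = mex{2,2,1,1,3} = 0
G(21) = mex{3,2,2,1,0} = 4
G(22) = mex{0,3,2,2,0} = 1
G(23) = mex{4,0,3,2,1} = 5
G(24) = mex{1,4,0,3,1} = 2
G(25) = mex{5,1,4,0,2} = 3
G(26) = mex{2,5,1,4,2} = 0
G_B(26) = 0.
Heap C, S = {1, 4, 8}:
G(0) = 0
G(1) = mex{0} = 1
G(2) = mex{1} = 0
G(3) = mex{0} = 1
G(4) = mex{1,0} = 2
G(5) = mex{2,1} = 0
G(6) = mex{0,0} = 1
G(7) = mex{1,1} = 0
G(8) = mex{0,2,0} = 1
G(9) = mex{1,0,1} = 2
G(10) = mex{2,1,0} = 3
G(11) = mex{3,0,1} = 2
G(12) = mex{2,1,2} = 0
G(13) = mex{0,2,0} = 1
G(14) = mex{1,3,1} = 0
G(15) = mex{0,2,0} = 1
G(16) = mex{1,0,1} = 2
G(17) = mex{2,1,2} = 0
G_C(17) = 0.
Combined Grundy value = 1 ⊕ 0 ⊕ 0 = 1.
A winning move leaves total XOR = 0, i.e. changes one component's Grundy value g to g ⊕ X where X is the current total.
Heap A: need g' = 1⊕1 = 0. Options: 10−1→G=0, 10−3→G=3, 10−6→G=0, 10−8→G=0. Hits: 3.
Heap B: need g' = 0⊕1 = 1. Options: 26−2→G=2, 26−3→G=5, 26−4→G=1, 26−5→G=4, 26−8→G=2. Hits: 1.
Heap C: need g' = 0⊕1 = 1. Options: 17−1→G=2, 17−4→G=1, 17−8→G=2. Hits: 1.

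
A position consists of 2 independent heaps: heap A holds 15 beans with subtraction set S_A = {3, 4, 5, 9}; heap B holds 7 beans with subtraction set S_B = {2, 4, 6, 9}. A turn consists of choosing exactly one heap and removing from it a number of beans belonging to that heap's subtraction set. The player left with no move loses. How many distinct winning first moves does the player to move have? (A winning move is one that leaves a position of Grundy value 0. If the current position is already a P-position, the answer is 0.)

2

Heap A, S = {3, 4, 5, 9}:
G(0) = 0
G(1) = mex{} = 0
G(2) = mex{} = 0
G(3) = mex{0} = 1
G(4) = mex{0,0} = 1
G(5) = mex{0,0,0} = 1
G(6) = mex{1,0,0} = 2
G(7) = mex{1,1,0} = 2
G(8) = mex{1,1,1} = 0
G(9) = mex{2,1,1,0} = 3
G(10) = mex{2,2,1,0} = 3
G(11) = mex{0,2,2,0} = 1
G(12) = mex{3,0,2,1} = 4
G(13) = mex{3,3,0,1} = 2
G(14) = mex{1,3,3,1} = 0
G(15) = mex{4,1,3,2} = 0
G_A(15) = 0.
Heap B, S = {2, 4, 6, 9}:
n : 0 1 2 3 4 5 6 7
G : 0 0 1 1 2 2 3 3
G_B(7) = 3.
Combined Grundy value = 0 ⊕ 3 = 3.
A winning move leaves total XOR = 0, i.e. changes one component's Grundy value g to g ⊕ X where X is the current total.
Heap A: need g' = 0⊕3 = 3. Options: 15−3→G=4, 15−4→G=1, 15−5→G=3, 15−9→G=2. Hits: 1.
Heap B: need g' = 3⊕3 = 0. Options: 7−2→G=2, 7−4→G=1, 7−6→G=0. Hits: 1.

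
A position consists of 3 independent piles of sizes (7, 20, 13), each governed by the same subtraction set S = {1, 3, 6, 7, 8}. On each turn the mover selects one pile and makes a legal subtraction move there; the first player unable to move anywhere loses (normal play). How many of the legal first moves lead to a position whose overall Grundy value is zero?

0

All piles use S = {1, 3, 6, 7, 8}:
G(0) = 0
G(1) = mex{0} = 1
G(2) = mex{1} = 0
G(3) = mex{0,0} = 1
G(4) = mex{1,1} = 0
G(5) = mex{0,0} = 1
G(6) = mex{1,1,0} = 2
G(7) = mex{2,0,1,0} = 3
G(8) = mex{3,1,0,1,0} = 2
G(9) = mex{2,2,1,0,1} = 3
G(10) = mex{3,3,0,1,0} = 2
G(11) = mex{2,2,1,0,1} = 3
G(12) = mex{3,3,2,1,0} = 4
G(13) = mex{4,2,3,2,1} = 0
G(14) = mex{0,3,2,3,2} = 1
G(15) = mex{1,4,3,2,3} = 0
G(16) = mex{0,0,2,3,2} = 1
G(17) = mex{1,1,3,2,3} = 0
G(18) = mex{0,0,4,3,2} = 1
G(19) = mex{1,1,0,4,3} = 2
G(20) = mex{2,0,1,0,4} = 3
Pile A: G(7) = 3.
Pile B: G(20) = 3.
Pile C: G(13) = 0.
Combined Grundy value = 3 ⊕ 3 ⊕ 0 = 0.
A winning move leaves total XOR = 0, i.e. changes one component's Grundy value g to g ⊕ X where X is the current total.
Pile A: target g' = 3⊕0 = 3, but every legal move changes the Grundy value (mex property), so 0 moves.
Pile B: target g' = 3⊕0 = 3, but every legal move changes the Grundy value (mex property), so 0 moves.
Pile C: target g' = 0⊕0 = 0, but every legal move changes the Grundy value (mex property), so 0 moves.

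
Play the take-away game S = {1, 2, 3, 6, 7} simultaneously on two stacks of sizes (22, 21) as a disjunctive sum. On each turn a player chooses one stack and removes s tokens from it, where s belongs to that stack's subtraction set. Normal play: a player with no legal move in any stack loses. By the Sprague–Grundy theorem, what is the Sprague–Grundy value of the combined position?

3

All stacks use S = {1, 2, 3, 6, 7}:
G(0) = 0
G(1) = mex{0} = 1
G(2) = mex{1,0} = 2
G(3) = mex{2,1,0} = 3
G(4) = mex{3,2,1} = 0
G(5) = mex{0,3,2} = 1
G(6) = mex{1,0,3,0} = 2
G(7) = mex{2,1,0,1,0} = 3
G(8) = mex{3,2,1,2,1} = 0
G(9) = mex{0,3,2,3,2} = 1
G(10) = mex{1,0,3,0,3} = 2
G(11) = mex{2,1,0,1,0} = 3
G(12) = mex{3,2,1,2,1} = 0
G(13) = mex{0,3,2,3,2} = 1
G(14) = mex{1,0,3,0,3} = 2
G(15) = mex{2,1,0,1,0} = 3
G(16) = mex{3,2,1,2,1} = 0
G(17) = mex{0,3,2,3,2} = 1
G(18) = mex{1,0,3,0,3} = 2
G(19) = mex{2,1,0,1,0} = 3
G(20) = mex{3,2,1,2,1} = 0
G(21) = mex{0,3,2,3,2} = 1
G(22) = mex{1,0,3,0,3} = 2
Stack A: G(22) = 2.
Stack B: G(21) = 1.
Combined Grundy value = 2 ⊕ 1 = 3.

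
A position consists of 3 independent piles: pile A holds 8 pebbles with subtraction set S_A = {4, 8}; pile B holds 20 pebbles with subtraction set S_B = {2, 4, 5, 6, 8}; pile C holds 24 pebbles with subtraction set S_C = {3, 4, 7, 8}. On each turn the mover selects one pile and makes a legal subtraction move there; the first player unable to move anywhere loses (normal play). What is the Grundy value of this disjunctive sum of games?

2

Pile A, S = {4, 8}:
G(0) = 0
G(1) = mex{} = 0
G(2) = mex{} = 0
G(3) = mex{} = 0
G(4) = mex{0} = 1
G(5) = mex{0} = 1
G(6) = mex{0} = 1
G(7) = mex{0} = 1
G(8) = mex{1,0} = 2
G_A(8) = 2.
Pile B, S = {2, 4, 5, 6, 8}:
G(0) = 0
G(1) = mex{} = 0
G(2) = mex{0} = 1
G(3) = mex{0} = 1
G(4) = mex{1,0} = 2
G(5) = mex{1,0,0} = 2
G(6) = mex{2,1,0,0} = 3
G(7) = mex{2,1,1,0} = 3
G(8) = mex{3,2,1,1,0} = 4
G(9) = mex{3,2,2,1,0} = 4
G(10) = mex{4,3,2,2,1} = 0
G(11) = mex{4,3,3,2,1} = 0
G(12) = mex{0,4,3,3,2} = 1
G(13) = mex{0,4,4,3,2} = 1
G(14) = mex{1,0,4,4,3} = 2
G(15) = mex{1,0,0,4,3} = 2
G(16) = mex{2,1,0,0,4} = 3
G(17) = mex{2,1,1,0,4} = 3
G(18) = mex{3,2,1,1,0} = 4
G(19) = mex{3,2,2,1,0} = 4
G(20) = mex{4,3,2,2,1} = 0
G_B(20) = 0.
Pile C, S = {3, 4, 7, 8}:
G(0) = 0
G(1) = mex{} = 0
G(2) = mex{} = 0
G(3) = mex{0} = 1
G(4) = mex{0,0} = 1
G(5) = mex{0,0} = 1
G(6) = mex{1,0} = 2
G(7) = mex{1,1,0} = 2
G(8) = mex{1,1,0,0} = 2
G(9) = mex{2,1,0,0} = 3
G(10) = mex{2,2,1,0} = 3
G(11) = mex{2,2,1,1} = 0
G(12) = mex{3,2,1,1} = 0
G(13) = mex{3,3,2,1} = 0
G(14) = mex{0,3,2,2} = 1
G(15) = mex{0,0,2,2} = 1
G(16) = mex{0,0,3,2} = 1
G(17) = mex{1,0,3,3} = 2
G(18) = mex{1,1,0,3} = 2
G(19) = mex{1,1,0,0} = 2
G(20) = mex{2,1,0,0} = 3
G(21) = mex{2,2,1,0} = 3
G(22) = mex{2,2,1,1} = 0
G(23) = mex{3,2,1,1} = 0
G(24) = mex{3,3,2,1} = 0
G_C(24) = 0.
Combined Grundy value = 2 ⊕ 0 ⊕ 0 = 2.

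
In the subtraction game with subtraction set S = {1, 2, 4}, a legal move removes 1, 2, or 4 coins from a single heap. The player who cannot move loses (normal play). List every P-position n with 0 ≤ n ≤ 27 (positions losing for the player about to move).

n :  0  1  2  3  4  5  6  7  8  9 10 11 12 13 14 15 16 17 18 19 20 21 22 23 24 25 26 27
G :  0  1  2  0  1  2  0  1  2  0  1  2  0  1  2  0  1  2  0  1  2  0  1  2  0  1  2  0
P-positions are exactly the n with G(n) = 0.

0, 3, 6, 9, 12, 15, 18, 21, 24, 27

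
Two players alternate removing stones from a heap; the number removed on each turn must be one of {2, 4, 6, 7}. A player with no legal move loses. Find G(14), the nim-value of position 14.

G(0) = 0
G(1) = mex{} = 0
G(2) = mex{0} = 1
G(3) = mex{0} = 1
G(4) = mex{1,0} = 2
G(5) = mex{1,0} = 2
G(6) = mex{2,1,0} = 3
G(7) = mex{2,1,0,0} = 3
G(8) = mex{3,2,1,0} = 4
G(9) = mex{3,2,1,1} = 0
G(10) = mex{4,3,2,1} = 0
G(11) = mex{0,3,2,2} = 1
G(12) = mex{0,4,3,2} = 1
G(13) = mex{1,0,3,3} = 2
G(14) = mex{1,0,4,3} = 2

2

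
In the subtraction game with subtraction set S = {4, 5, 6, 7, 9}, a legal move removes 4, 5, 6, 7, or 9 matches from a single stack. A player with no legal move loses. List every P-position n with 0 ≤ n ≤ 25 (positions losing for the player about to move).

0, 1, 2, 3, 13, 14, 15, 16

n :  0  1  2  3  4  5  6  7  8  9 10 11 12 13 14 15 16 17 18 19 20 21 22 23 24 25
G :  0  0  0  0  1  1  1  1  2  2  2  2  3  0  0  0  0  1  1  1  1  2  2  2  2  3
P-positions are exactly the n with G(n) = 0.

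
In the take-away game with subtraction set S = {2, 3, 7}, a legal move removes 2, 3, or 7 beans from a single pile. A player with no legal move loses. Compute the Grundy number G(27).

1

n :  0  1  2  3  4  5  6  7  8  9 10 11 12 13 14 15 16 17 18 19 20 21 22 23 24 25 26 27
G :  0  0  1  1  2  0  0  1  1  2  0  0  1  1  2  0  0  1  1  2  0  0  1  1  2  0  0  1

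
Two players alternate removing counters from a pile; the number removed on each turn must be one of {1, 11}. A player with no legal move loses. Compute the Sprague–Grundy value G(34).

0

n :  0  1  2  3  4  5  6  7  8  9 10 11 12 13 14 15 16 17 18 19 20 21 22 23 24 25 26 27 28 29 30 31 32 33 34
G :  0  1  0  1  0  1  0  1  0  1  0  1  0  1  0  1  0  1  0  1  0  1  0  1  0  1  0  1  0  1  0  1  0  1  0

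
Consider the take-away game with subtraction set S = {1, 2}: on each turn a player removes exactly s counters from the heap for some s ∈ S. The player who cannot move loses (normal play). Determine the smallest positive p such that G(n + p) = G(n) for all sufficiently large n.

3

n :  0  1  2  3  4  5  6  7  8  9 10 11 12 13 14
G :  0  1  2  0  1  2  0  1  2  0  1  2  0  1  2
G(n+3) = G(n) holds for n = 0,…,1 (a full window of length max(S) = 2), so the sequence is purely periodic with period 3.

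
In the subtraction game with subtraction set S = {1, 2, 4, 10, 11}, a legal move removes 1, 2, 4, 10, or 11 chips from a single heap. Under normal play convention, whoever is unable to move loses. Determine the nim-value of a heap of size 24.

0

G(0) = 0
G(1) = mex{0} = 1
G(2) = mex{1,0} = 2
G(3) = mex{2,1} = 0
G(4) = mex{0,2,0} = 1
G(5) = mex{1,0,1} = 2
G(6) = mex{2,1,2} = 0
G(7) = mex{0,2,0} = 1
G(8) = mex{1,0,1} = 2
G(9) = mex{2,1,2} = 0
G(10) = mex{0,2,0,0} = 1
G(11) = mex{1,0,1,1,0} = 2
G(12) = mex{2,1,2,2,1} = 0
G(13) = mex{0,2,0,0,2} = 1
G(14) = mex{1,0,1,1,0} = 2
G(15) = mex{2,1,2,2,1} = 0
G(16) = mex{0,2,0,0,2} = 1
G(17) = mex{1,0,1,1,0} = 2
G(18) = mex{2,1,2,2,1} = 0
G(19) = mex{0,2,0,0,2} = 1
G(20) = mex{1,0,1,1,0} = 2
G(21) = mex{2,1,2,2,1} = 0
G(22) = mex{0,2,0,0,2} = 1
G(23) = mex{1,0,1,1,0} = 2
G(24) = mex{2,1,2,2,1} = 0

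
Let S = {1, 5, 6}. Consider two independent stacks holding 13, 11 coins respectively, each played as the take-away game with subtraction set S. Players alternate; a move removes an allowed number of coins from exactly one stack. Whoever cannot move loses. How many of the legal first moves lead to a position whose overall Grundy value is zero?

All stacks use S = {1, 5, 6}:
G(0) = 0
G(1) = mex{0} = 1
G(2) = mex{1} = 0
G(3) = mex{0} = 1
G(4) = mex{1} = 0
G(5) = mex{0,0} = 1
G(6) = mex{1,1,0} = 2
G(7) = mex{2,0,1} = 3
G(8) = mex{3,1,0} = 2
G(9) = mex{2,0,1} = 3
G(10) = mex{3,1,0} = 2
G(11) = mex{2,2,1} = 0
G(12) = mex{0,3,2} = 1
G(13) = mex{1,2,3} = 0
Stack A: G(13) = 0.
Stack B: G(11) = 0.
Combined Grundy value = 0 ⊕ 0 = 0.
A winning move leaves total XOR = 0, i.e. changes one component's Grundy value g to g ⊕ X where X is the current total.
Stack A: target g' = 0⊕0 = 0, but every legal move changes the Grundy value (mex property), so 0 moves.
Stack B: target g' = 0⊕0 = 0, but every legal move changes the Grundy value (mex property), so 0 moves.

0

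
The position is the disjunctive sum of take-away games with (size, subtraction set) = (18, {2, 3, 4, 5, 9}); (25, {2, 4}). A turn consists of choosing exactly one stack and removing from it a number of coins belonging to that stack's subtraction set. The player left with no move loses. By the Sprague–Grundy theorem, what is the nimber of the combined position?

2

Stack A, S = {2, 3, 4, 5, 9}:
n :  0  1  2  3  4  5  6  7  8  9 10 11 12 13 14 15 16 17 18
G :  0  0  1  1  2  2  3  0  0  1  1  2  2  3  0  0  1  1  2
G_A(18) = 2.
Stack B, S = {2, 4}:
n :  0  1  2  3  4  5  6  7  8  9 10 11 12 13 14 15 16 17 18 19 20 21 22 23 24 25
G :  0  0  1  1  2  2  0  0  1  1  2  2  0  0  1  1  2  2  0  0  1  1  2  2  0  0
G_B(25) = 0.
Combined Grundy value = 2 ⊕ 0 = 2.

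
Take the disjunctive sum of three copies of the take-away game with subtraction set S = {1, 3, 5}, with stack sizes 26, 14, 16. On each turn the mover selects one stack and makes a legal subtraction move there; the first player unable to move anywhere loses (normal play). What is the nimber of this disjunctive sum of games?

0

All stacks use S = {1, 3, 5}:
n :  0  1  2  3  4  5  6  7  8  9 10 11 12 13 14 15 16 17 18 19 20 21 22 23 24 25 26
G :  0  1  0  1  0  1  0  1  0  1  0  1  0  1  0  1  0  1  0  1  0  1  0  1  0  1  0
Stack A: G(26) = 0.
Stack B: G(14) = 0.
Stack C: G(16) = 0.
Combined Grundy value = 0 ⊕ 0 ⊕ 0 = 0.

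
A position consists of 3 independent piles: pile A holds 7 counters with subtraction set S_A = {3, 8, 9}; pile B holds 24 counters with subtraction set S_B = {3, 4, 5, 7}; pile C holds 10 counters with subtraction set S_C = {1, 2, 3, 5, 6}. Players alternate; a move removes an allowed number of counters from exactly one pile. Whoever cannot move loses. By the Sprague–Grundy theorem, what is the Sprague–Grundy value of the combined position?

3

Pile A, S = {3, 8, 9}:
G(0) = 0
G(1) = mex{} = 0
G(2) = mex{} = 0
G(3) = mex{0} = 1
G(4) = mex{0} = 1
G(5) = mex{0} = 1
G(6) = mex{1} = 0
G(7) = mex{1} = 0
G_A(7) = 0.
Pile B, S = {3, 4, 5, 7}:
n :  0  1  2  3  4  5  6  7  8  9 10 11 12 13 14 15 16 17 18 19 20 21 22 23 24
G :  0  0  0  1  1  1  2  2  2  3  0  0  0  1  1  1  2  2  2  3  0  0  0  1  1
G_B(24) = 1.
Pile C, S = {1, 2, 3, 5, 6}:
G(0) = 0
G(1) = mex{0} = 1
G(2) = mex{1,0} = 2
G(3) = mex{2,1,0} = 3
G(4) = mex{3,2,1} = 0
G(5) = mex{0,3,2,0} = 1
G(6) = mex{1,0,3,1,0} = 2
G(7) = mex{2,1,0,2,1} = 3
G(8) = mex{3,2,1,3,2} = 0
G(9) = mex{0,3,2,0,3} = 1
G(10) = mex{1,0,3,1,0} = 2
G_C(10) = 2.
Combined Grundy value = 0 ⊕ 1 ⊕ 2 = 3.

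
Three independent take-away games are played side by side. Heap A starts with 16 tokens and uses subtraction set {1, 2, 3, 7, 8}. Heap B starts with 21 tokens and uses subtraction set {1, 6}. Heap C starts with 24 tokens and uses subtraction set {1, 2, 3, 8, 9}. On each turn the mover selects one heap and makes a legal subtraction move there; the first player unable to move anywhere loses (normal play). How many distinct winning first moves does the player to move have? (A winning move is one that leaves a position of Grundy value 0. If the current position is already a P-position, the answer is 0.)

3

Heap A, S = {1, 2, 3, 7, 8}:
G(0) = 0
G(1) = mex{0} = 1
G(2) = mex{1,0} = 2
G(3) = mex{2,1,0} = 3
G(4) = mex{3,2,1} = 0
G(5) = mex{0,3,2} = 1
G(6) = mex{1,0,3} = 2
G(7) = mex{2,1,0,0} = 3
G(8) = mex{3,2,1,1,0} = 4
G(9) = mex{4,3,2,2,1} = 0
G(10) = mex{0,4,3,3,2} = 1
G(11) = mex{1,0,4,0,3} = 2
G(12) = mex{2,1,0,1,0} = 3
G(13) = mex{3,2,1,2,1} = 0
G(14) = mex{0,3,2,3,2} = 1
G(15) = mex{1,0,3,4,3} = 2
G(16) = mex{2,1,0,0,4} = 3
G_A(16) = 3.
Heap B, S = {1, 6}:
G(0) = 0
G(1) = mex{0} = 1
G(2) = mex{1} = 0
G(3) = mex{0} = 1
G(4) = mex{1} = 0
G(5) = mex{0} = 1
G(6) = mex{1,0} = 2
G(7) = mex{2,1} = 0
G(8) = mex{0,0} = 1
G(9) = mex{1,1} = 0
G(10) = mex{0,0} = 1
G(11) = mex{1,1} = 0
G(12) = mex{0,2} = 1
G(13) = mex{1,0} = 2
G(14) = mex{2,1} = 0
G(15) = mex{0,0} = 1
G(16) = mex{1,1} = 0
G(17) = mex{0,0} = 1
G(18) = mex{1,1} = 0
G(19) = mex{0,2} = 1
G(20) = mex{1,0} = 2
G(21) = mex{2,1} = 0
G_B(21) = 0.
Heap C, S = {1, 2, 3, 8, 9}:
G(0) = 0
G(1) = mex{0} = 1
G(2) = mex{1,0} = 2
G(3) = mex{2,1,0} = 3
G(4) = mex{3,2,1} = 0
G(5) = mex{0,3,2} = 1
G(6) = mex{1,0,3} = 2
G(7) = mex{2,1,0} = 3
G(8) = mex{3,2,1,0} = 4
G(9) = mex{4,3,2,1,0} = 5
G(10) = mex{5,4,3,2,1} = 0
G(11) = mex{0,5,4,3,2} = 1
G(12) = mex{1,0,5,0,3} = 2
G(13) = mex{2,1,0,1,0} = 3
G(14) = mex{3,2,1,2,1} = 0
G(15) = mex{0,3,2,3,2} = 1
G(16) = mex{1,0,3,4,3} = 2
G(17) = mex{2,1,0,5,4} = 3
G(18) = mex{3,2,1,0,5} = 4
G(19) = mex{4,3,2,1,0} = 5
G(20) = mex{5,4,3,2,1} = 0
G(21) = mex{0,5,4,3,2} = 1
G(22) = mex{1,0,5,0,3} = 2
G(23) = mex{2,1,0,1,0} = 3
G(24) = mex{3,2,1,2,1} = 0
G_C(24) = 0.
Combined Grundy value = 3 ⊕ 0 ⊕ 0 = 3.
A winning move leaves total XOR = 0, i.e. changes one component's Grundy value g to g ⊕ X where X is the current total.
Heap A: need g' = 3⊕3 = 0. Options: 16−1→G=2, 16−2→G=1, 16−3→G=0, 16−7→G=0, 16−8→G=4. Hits: 2.
Heap B: need g' = 0⊕3 = 3. Options: 21−1→G=2, 21−6→G=1. Hits: 0.
Heap C: need g' = 0⊕3 = 3. Options: 24−1→G=3, 24−2→G=2, 24−3→G=1, 24−8→G=2, 24−9→G=1. Hits: 1.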